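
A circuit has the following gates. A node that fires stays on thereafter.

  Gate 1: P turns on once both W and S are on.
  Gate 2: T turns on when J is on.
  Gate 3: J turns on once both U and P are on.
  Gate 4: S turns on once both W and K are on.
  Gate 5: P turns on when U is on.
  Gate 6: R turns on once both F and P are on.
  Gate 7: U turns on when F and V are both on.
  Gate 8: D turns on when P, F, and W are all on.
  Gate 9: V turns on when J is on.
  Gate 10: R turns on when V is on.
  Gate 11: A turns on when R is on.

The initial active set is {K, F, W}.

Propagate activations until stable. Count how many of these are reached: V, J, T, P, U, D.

Gate 4: W and K on → S on.
Gate 1: W and S on → P on.
Gate 8: P, F, and W on → D on.
V would need J (Gate 9), but J never turns on.
J would need U and P (Gate 3), but U never turns on.
T would need J (Gate 2), but J never turns on.
P: reached.
U would need F and V (Gate 7), but V never turns on.
D: reached.
Reached: P and D — 2 of the 6.

2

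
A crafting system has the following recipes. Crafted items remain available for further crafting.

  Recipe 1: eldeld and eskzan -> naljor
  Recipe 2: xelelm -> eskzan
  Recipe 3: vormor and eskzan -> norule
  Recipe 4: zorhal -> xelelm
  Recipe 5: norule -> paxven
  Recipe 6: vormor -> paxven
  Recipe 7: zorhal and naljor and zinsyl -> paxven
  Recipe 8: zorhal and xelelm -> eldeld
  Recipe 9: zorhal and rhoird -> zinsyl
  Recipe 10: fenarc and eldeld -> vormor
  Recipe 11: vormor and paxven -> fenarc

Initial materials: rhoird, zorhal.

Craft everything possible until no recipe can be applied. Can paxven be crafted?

Yes

Using Recipe 4, zorhal makes xelelm.
Using Recipe 9, zorhal and rhoird make zinsyl.
xelelm -> eskzan (Recipe 2).
zorhal and xelelm -> eldeld (Recipe 8).
eldeld and eskzan -> naljor (Recipe 1).
Using Recipe 7, zorhal, naljor, and zinsyl make paxven.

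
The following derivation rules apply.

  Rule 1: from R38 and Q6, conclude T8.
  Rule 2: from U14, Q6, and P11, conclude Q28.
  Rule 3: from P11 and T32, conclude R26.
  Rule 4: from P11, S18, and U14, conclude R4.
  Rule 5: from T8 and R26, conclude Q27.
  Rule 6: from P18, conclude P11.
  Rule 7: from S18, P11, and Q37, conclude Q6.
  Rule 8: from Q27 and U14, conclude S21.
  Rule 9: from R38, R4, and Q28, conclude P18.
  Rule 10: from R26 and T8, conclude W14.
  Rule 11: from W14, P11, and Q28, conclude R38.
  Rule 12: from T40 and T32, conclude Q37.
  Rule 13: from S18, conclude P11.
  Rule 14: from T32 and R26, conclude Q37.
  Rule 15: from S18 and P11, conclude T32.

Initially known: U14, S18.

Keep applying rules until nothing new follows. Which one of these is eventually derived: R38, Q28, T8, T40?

From S18, Rule 13 gives P11.
From S18 and P11, Rule 15 gives T32.
P11 and T32 hold, so R26 follows (Rule 3).
From T32 and R26, Rule 14 gives Q37.
From S18, P11, and Q37, Rule 7 gives Q6.
From U14, Q6, and P11, Rule 2 gives Q28.
T8 would need R38 and Q6 (Rule 1), but R38 is never established. No rule produces T40, and it is not given. R38 would need W14, P11, and Q28 (Rule 11), but W14 is never established.

Q28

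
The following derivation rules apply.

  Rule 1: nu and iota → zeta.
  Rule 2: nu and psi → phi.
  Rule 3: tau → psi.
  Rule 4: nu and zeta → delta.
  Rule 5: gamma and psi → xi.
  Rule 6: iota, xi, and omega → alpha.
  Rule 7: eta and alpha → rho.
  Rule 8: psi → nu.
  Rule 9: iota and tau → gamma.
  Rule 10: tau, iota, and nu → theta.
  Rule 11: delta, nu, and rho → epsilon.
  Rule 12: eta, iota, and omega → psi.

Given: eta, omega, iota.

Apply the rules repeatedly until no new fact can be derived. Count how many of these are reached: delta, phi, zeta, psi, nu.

eta, iota, and omega hold, so psi follows (Rule 12).
From psi, Rule 8 gives nu.
nu and iota hold, so zeta follows (Rule 1).
nu and psi hold, so phi follows (Rule 2).
From nu and zeta, Rule 4 gives delta.
delta: reached.
phi: reached.
zeta: reached.
psi: reached.
nu: reached.
All 5 are reached.

5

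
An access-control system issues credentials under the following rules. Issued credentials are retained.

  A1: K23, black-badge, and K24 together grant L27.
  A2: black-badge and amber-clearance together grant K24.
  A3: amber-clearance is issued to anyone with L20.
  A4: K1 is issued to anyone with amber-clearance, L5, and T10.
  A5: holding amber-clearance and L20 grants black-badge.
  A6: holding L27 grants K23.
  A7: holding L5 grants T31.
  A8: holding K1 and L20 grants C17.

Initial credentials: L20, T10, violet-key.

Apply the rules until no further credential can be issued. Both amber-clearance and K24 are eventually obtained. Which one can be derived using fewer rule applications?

amber-clearance

amber-clearance: Holding L20 grants amber-clearance (A3). [1 rule application]
K24: Holding L20 grants amber-clearance (A3). Holding amber-clearance and L20 grants black-badge (A5). Holding black-badge and amber-clearance grants K24 (A2). [3 rule applications]
amber-clearance needs fewer.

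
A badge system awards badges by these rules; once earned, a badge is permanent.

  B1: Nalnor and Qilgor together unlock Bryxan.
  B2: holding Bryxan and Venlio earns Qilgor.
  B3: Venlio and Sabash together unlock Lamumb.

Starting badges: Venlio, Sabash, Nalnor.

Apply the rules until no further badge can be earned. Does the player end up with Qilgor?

Qilgor would need Bryxan and Venlio (B2), but Bryxan is never earned.

No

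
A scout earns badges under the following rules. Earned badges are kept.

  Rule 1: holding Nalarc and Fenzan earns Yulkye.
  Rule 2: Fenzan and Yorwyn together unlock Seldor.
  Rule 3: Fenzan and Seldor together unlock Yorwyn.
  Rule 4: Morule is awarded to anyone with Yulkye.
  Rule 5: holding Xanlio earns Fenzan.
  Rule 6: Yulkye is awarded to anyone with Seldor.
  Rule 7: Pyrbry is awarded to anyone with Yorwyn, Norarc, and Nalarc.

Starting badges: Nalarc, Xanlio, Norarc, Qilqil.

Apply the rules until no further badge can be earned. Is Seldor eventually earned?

Seldor would need Fenzan and Yorwyn (Rule 2), but Yorwyn is never earned.

No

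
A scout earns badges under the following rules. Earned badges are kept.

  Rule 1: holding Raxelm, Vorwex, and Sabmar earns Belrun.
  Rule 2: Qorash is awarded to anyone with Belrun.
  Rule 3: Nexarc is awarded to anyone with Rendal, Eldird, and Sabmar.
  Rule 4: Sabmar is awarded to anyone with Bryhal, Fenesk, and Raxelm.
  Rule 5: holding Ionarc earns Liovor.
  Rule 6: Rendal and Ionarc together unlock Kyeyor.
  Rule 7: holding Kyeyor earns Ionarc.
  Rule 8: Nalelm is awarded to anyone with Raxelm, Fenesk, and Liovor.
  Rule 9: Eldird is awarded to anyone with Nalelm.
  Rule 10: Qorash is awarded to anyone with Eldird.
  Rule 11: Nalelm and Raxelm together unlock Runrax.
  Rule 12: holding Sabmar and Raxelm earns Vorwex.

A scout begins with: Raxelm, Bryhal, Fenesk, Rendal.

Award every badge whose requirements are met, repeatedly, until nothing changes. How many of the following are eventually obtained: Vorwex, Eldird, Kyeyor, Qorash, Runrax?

With Bryhal, Fenesk, and Raxelm, Sabmar is earned (Rule 4).
With Sabmar and Raxelm, Vorwex is earned (Rule 12).
With Raxelm, Vorwex, and Sabmar, Belrun is earned (Rule 1).
With Belrun, Qorash is earned (Rule 2).
Vorwex: reached.
Eldird would need Nalelm (Rule 9), but Nalelm is never earned.
Kyeyor would need Rendal and Ionarc (Rule 6), but Ionarc is never earned.
Qorash: reached.
Runrax would need Nalelm and Raxelm (Rule 11), but Nalelm is never earned.
Reached: Vorwex and Qorash — 2 of the 5.

2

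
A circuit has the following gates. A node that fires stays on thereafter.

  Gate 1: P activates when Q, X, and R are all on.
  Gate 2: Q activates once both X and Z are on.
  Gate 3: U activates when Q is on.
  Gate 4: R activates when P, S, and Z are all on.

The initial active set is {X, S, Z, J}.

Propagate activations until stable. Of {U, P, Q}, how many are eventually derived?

2

Gate 2: X and Z on → Q on.
Q is on, so U activates (Gate 3).
U: reached.
P would need Q, X, and R (Gate 1), but R never turns on.
Q: reached.
Reached: U and Q — 2 of the 3.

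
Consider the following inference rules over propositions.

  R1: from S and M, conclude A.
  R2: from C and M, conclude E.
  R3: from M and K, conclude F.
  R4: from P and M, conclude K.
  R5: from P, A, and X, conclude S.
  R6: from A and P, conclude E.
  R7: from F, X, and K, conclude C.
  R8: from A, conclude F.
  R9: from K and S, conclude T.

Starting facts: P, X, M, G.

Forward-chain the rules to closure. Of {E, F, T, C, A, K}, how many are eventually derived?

P and M hold, so K follows (R4).
M and K hold, so F follows (R3).
From F, X, and K, R7 gives C.
From C and M, R2 gives E.
E: reached.
F: reached.
T would need K and S (R9), but S is never established.
C: reached.
A would need S and M (R1), but S is never established.
K: reached.
Reached: E, F, C, and K — 4 of the 6.

4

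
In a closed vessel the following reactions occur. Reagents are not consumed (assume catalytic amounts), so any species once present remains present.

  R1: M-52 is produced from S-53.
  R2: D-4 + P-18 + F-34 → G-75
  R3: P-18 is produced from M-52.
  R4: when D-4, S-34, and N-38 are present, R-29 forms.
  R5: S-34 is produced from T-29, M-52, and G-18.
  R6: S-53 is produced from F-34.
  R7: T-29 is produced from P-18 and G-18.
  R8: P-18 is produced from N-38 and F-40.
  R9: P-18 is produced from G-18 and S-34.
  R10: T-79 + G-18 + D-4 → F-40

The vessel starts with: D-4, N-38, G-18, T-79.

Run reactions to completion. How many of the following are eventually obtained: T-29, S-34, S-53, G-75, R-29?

T-79, G-18, and D-4 present → F-40 forms (R10).
N-38 and F-40 present → P-18 forms (R8).
P-18 and G-18 present → T-29 forms (R7).
T-29: reached.
S-34 would need T-29, M-52, and G-18 (R5), but M-52 never forms.
S-53 would need F-34 (R6), but F-34 never forms.
G-75 would need D-4, P-18, and F-34 (R2), but F-34 never forms.
R-29 would need D-4, S-34, and N-38 (R4), but S-34 never forms.
Reached: T-29 — 1 of the 5.

1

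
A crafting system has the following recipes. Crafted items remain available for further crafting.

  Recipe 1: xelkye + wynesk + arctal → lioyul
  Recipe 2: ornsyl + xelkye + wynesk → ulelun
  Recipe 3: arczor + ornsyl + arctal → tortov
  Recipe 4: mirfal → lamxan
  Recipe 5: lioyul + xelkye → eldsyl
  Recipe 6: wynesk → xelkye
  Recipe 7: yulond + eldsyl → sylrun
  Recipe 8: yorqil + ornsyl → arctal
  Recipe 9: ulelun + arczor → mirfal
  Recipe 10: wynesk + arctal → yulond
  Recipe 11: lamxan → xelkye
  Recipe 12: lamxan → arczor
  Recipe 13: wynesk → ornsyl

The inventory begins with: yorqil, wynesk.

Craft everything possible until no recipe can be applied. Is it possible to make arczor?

No

arczor would need lamxan (Recipe 12), but lamxan is never obtained.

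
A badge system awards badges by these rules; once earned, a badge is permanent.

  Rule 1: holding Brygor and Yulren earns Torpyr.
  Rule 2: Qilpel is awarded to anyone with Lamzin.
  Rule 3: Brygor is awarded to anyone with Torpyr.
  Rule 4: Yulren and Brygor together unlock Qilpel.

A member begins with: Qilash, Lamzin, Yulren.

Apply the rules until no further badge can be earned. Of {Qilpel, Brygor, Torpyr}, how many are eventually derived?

With Lamzin, Qilpel is earned (Rule 2).
Qilpel: reached.
Brygor would need Torpyr (Rule 3), but Torpyr is never earned.
Torpyr would need Brygor and Yulren (Rule 1), but Brygor is never earned.
Reached: Qilpel — 1 of the 3.

1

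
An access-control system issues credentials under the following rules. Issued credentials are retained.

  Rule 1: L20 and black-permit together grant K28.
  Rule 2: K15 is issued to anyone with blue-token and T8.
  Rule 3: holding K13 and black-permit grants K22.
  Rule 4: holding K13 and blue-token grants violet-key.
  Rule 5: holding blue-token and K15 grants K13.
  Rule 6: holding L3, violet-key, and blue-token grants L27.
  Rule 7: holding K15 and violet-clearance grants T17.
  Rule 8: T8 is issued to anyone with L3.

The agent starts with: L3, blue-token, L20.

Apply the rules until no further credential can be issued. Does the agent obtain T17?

T17 would need K15 and violet-clearance (Rule 7), but violet-clearance is never granted.

No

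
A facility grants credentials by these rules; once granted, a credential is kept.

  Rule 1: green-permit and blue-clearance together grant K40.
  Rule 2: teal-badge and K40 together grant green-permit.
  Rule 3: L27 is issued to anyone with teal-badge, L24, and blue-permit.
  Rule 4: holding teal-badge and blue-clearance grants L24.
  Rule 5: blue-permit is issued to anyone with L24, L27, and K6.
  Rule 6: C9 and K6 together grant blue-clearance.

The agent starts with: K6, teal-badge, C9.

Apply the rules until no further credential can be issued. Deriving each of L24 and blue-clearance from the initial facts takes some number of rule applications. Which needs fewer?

blue-clearance: Holding C9 and K6 grants blue-clearance (Rule 6). [1 rule application]
L24: Holding C9 and K6 grants blue-clearance (Rule 6). Holding teal-badge and blue-clearance grants L24 (Rule 4). [2 rule applications]
blue-clearance needs fewer.

blue-clearance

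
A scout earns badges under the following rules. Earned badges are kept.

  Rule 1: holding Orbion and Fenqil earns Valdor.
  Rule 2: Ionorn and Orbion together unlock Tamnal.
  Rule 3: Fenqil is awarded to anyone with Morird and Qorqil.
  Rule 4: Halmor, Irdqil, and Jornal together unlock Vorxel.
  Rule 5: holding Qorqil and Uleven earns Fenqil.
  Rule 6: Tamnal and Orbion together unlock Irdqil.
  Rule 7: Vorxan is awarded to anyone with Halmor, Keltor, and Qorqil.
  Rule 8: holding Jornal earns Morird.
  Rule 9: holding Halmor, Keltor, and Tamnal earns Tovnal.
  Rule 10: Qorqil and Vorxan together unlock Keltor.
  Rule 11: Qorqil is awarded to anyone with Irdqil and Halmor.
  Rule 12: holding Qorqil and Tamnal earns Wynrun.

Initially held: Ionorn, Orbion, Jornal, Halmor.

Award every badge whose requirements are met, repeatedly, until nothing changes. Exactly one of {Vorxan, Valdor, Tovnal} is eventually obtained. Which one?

Valdor

With Ionorn and Orbion, Tamnal is earned (Rule 2).
With Jornal, Morird is earned (Rule 8).
With Tamnal and Orbion, Irdqil is earned (Rule 6).
With Irdqil and Halmor, Qorqil is earned (Rule 11).
With Morird and Qorqil, Fenqil is earned (Rule 3).
With Orbion and Fenqil, Valdor is earned (Rule 1).
Tovnal would need Halmor, Keltor, and Tamnal (Rule 9), but Keltor is never earned. Vorxan would need Halmor, Keltor, and Qorqil (Rule 7), but Keltor is never earned.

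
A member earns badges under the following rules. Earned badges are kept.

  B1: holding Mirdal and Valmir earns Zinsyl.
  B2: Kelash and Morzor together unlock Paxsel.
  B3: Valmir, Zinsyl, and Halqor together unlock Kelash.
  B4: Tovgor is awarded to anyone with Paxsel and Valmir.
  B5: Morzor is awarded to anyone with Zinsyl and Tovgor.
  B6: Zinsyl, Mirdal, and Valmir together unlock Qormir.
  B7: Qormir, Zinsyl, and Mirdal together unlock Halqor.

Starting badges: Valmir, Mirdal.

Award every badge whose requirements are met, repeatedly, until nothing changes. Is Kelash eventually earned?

Yes

With Mirdal and Valmir, Zinsyl is earned (B1).
With Zinsyl, Mirdal, and Valmir, Qormir is earned (B6).
With Qormir, Zinsyl, and Mirdal, Halqor is earned (B7).
With Valmir, Zinsyl, and Halqor, Kelash is earned (B3).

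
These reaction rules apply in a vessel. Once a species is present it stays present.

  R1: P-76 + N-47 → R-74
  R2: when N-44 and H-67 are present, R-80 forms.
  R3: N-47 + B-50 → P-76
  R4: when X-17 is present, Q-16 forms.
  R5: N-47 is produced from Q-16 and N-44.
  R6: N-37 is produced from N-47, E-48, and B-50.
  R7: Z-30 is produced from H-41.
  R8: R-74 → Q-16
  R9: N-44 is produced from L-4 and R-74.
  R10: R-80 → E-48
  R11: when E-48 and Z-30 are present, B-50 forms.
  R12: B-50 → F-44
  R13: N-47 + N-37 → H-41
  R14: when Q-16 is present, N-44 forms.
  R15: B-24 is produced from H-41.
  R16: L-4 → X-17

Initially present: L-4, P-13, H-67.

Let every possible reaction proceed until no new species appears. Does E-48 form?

Yes

L-4 present → X-17 forms (R16).
X-17 present → Q-16 forms (R4).
Q-16 present → N-44 forms (R14).
N-44 and H-67 present → R-80 forms (R2).
R-80 present → E-48 forms (R10).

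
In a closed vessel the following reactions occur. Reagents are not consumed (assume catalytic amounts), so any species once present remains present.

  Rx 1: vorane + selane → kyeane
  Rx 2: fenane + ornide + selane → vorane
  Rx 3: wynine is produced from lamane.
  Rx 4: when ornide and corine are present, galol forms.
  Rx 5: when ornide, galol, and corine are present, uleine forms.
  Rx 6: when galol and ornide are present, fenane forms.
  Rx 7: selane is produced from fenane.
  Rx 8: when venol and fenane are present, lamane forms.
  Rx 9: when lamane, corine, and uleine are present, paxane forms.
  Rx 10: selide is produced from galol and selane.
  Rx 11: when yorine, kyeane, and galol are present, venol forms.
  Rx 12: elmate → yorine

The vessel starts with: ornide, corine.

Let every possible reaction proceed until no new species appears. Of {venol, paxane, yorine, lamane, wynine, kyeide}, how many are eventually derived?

0

venol would need yorine, kyeane, and galol (Rx 11), but yorine never forms.
paxane would need lamane, corine, and uleine (Rx 9), but lamane never forms.
yorine would need elmate (Rx 12), but elmate never forms.
lamane would need venol and fenane (Rx 8), but venol never forms.
wynine would need lamane (Rx 3), but lamane never forms.
No rule produces kyeide, and it is not given.
None of the 6 are reached.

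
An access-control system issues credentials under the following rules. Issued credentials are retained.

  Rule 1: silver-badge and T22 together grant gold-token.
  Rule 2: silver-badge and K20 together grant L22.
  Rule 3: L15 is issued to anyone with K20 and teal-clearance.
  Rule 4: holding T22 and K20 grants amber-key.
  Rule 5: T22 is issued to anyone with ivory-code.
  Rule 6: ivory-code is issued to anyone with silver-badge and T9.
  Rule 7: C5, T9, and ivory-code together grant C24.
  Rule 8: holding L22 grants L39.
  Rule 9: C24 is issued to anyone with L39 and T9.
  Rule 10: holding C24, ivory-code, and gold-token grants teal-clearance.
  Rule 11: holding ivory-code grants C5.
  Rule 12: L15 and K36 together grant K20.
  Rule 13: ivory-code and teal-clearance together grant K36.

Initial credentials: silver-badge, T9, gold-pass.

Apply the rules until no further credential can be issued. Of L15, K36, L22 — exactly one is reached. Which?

Holding silver-badge and T9 grants ivory-code (Rule 6).
Holding ivory-code grants C5 (Rule 11).
Holding ivory-code grants T22 (Rule 5).
Holding C5, T9, and ivory-code grants C24 (Rule 7).
Holding silver-badge and T22 grants gold-token (Rule 1).
Holding C24, ivory-code, and gold-token grants teal-clearance (Rule 10).
Holding ivory-code and teal-clearance grants K36 (Rule 13).
L22 would need silver-badge and K20 (Rule 2), but K20 is never granted. L15 would need K20 and teal-clearance (Rule 3), but K20 is never granted.

K36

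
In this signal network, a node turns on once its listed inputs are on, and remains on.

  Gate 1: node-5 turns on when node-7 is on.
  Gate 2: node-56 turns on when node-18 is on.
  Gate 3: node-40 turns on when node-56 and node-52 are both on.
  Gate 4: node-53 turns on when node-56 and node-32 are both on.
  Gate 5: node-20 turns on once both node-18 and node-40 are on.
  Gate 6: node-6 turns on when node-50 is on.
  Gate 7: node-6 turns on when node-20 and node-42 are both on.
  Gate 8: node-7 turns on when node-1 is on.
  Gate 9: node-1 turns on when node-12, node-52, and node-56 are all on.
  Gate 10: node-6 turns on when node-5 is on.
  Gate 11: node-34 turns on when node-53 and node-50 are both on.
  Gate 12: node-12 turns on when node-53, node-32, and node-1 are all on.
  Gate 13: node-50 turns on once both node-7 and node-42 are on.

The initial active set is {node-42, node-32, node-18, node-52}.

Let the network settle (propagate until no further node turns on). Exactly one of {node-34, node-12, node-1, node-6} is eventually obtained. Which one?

Gate 2: node-18 on → node-56 on.
Gate 3: node-56 and node-52 on → node-40 on.
Gate 5: node-18 and node-40 on → node-20 on.
Gate 7: node-20 and node-42 on → node-6 on.
node-1 would need node-12, node-52, and node-56 (Gate 9), but node-12 never turns on. node-34 would need node-53 and node-50 (Gate 11), but node-50 never turns on. node-12 would need node-53, node-32, and node-1 (Gate 12), but node-1 never turns on.

node-6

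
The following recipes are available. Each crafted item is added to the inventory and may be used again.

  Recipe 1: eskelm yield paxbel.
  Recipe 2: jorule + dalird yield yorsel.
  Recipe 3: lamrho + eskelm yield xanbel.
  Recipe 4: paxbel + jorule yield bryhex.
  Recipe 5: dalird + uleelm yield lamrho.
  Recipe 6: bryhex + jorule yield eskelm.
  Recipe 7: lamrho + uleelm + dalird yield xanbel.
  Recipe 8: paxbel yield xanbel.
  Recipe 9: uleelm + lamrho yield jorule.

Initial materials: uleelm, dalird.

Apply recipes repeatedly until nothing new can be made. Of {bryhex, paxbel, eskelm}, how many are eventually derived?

bryhex would need paxbel and jorule (Recipe 4), but paxbel is never obtained.
paxbel would need eskelm (Recipe 1), but eskelm is never obtained.
eskelm would need bryhex and jorule (Recipe 6), but bryhex is never obtained.
None of the 3 are reached.

0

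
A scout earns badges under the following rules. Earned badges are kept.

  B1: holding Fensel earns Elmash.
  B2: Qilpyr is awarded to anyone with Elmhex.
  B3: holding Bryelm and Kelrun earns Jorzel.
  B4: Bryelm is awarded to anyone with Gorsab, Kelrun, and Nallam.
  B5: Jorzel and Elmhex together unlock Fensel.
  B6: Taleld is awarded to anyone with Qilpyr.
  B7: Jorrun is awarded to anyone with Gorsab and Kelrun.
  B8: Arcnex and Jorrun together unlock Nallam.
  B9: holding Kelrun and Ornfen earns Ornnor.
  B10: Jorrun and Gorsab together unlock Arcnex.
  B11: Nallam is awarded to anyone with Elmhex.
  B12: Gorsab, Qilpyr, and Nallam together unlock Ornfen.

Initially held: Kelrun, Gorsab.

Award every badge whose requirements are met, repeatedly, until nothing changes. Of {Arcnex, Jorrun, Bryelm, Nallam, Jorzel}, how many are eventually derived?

5

With Gorsab and Kelrun, Jorrun is earned (B7).
With Jorrun and Gorsab, Arcnex is earned (B10).
With Arcnex and Jorrun, Nallam is earned (B8).
With Gorsab, Kelrun, and Nallam, Bryelm is earned (B4).
With Bryelm and Kelrun, Jorzel is earned (B3).
Arcnex: reached.
Jorrun: reached.
Bryelm: reached.
Nallam: reached.
Jorzel: reached.
All 5 are reached.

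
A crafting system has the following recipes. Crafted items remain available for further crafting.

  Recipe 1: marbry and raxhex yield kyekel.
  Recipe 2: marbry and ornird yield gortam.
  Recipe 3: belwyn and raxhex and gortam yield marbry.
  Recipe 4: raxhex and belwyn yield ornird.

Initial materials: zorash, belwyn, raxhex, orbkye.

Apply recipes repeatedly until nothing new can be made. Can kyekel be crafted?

No

kyekel would need marbry and raxhex (Recipe 1), but marbry is never obtained.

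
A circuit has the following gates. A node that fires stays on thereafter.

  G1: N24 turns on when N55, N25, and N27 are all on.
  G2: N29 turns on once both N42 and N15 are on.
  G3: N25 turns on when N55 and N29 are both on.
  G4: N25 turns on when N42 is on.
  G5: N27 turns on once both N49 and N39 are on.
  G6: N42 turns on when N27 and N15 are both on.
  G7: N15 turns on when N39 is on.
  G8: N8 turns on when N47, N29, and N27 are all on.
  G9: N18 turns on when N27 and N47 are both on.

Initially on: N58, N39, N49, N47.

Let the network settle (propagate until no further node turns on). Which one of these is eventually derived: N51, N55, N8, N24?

G7: N39 on → N15 on.
N49 and N39 are on, so N27 turns on (G5).
N27 and N15 are on, so N42 turns on (G6).
N42 and N15 are on, so N29 turns on (G2).
G8: N47, N29, and N27 on → N8 on.
No rule produces N55, and it is not given. No rule produces N51, and it is not given. N24 would need N55, N25, and N27 (G1), but N55 never turns on.

N8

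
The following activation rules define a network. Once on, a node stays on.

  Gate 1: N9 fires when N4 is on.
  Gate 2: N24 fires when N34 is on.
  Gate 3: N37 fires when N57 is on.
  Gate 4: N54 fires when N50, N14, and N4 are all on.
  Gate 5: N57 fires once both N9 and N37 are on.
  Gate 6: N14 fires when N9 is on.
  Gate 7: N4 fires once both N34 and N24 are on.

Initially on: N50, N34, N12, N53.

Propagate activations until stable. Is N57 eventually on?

N57 would need N9 and N37 (Gate 5), but N37 never turns on.

No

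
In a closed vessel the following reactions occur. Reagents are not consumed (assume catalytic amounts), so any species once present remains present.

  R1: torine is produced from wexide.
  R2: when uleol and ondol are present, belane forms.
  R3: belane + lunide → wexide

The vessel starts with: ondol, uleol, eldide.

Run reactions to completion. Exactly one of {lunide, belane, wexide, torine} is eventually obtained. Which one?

belane

uleol and ondol present → belane forms (R2).
wexide would need belane and lunide (R3), but lunide never forms. torine would need wexide (R1), but wexide never forms. No rule produces lunide, and it is not given.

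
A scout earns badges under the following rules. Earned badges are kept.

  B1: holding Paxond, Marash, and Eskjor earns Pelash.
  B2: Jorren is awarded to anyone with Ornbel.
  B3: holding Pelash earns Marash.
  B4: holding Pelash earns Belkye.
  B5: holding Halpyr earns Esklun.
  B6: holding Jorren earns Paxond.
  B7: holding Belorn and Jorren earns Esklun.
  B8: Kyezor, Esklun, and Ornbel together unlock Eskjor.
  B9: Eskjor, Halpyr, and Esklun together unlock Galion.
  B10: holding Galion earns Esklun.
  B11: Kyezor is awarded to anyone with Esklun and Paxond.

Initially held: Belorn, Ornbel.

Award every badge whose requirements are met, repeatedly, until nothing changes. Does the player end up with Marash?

Marash would need Pelash (B3), but Pelash is never earned.

No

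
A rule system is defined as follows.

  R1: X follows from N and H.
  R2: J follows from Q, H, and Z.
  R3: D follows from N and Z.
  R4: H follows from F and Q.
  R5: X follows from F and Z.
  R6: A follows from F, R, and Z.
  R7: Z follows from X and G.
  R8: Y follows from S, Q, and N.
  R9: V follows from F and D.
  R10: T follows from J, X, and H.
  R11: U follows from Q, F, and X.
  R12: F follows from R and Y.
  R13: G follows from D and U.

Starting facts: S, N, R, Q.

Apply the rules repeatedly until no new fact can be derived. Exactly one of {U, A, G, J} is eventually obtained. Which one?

From S, Q, and N, R8 gives Y.
From R and Y, R12 gives F.
From F and Q, R4 gives H.
N and H hold, so X follows (R1).
Q, F, and X hold, so U follows (R11).
J would need Q, H, and Z (R2), but Z is never established. A would need F, R, and Z (R6), but Z is never established. G would need D and U (R13), but D is never established.

U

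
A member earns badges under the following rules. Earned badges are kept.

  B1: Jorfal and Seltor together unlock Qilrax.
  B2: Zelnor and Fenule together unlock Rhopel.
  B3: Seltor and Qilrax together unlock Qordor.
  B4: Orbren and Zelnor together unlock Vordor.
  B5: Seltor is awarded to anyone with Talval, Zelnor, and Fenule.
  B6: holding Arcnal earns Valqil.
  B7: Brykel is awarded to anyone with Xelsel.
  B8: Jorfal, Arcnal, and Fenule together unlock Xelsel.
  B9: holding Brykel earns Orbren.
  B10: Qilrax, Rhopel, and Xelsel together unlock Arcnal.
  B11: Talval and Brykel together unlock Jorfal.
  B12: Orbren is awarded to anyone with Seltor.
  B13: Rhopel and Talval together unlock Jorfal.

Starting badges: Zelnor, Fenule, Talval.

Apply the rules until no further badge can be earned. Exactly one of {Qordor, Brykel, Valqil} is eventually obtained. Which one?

With Talval, Zelnor, and Fenule, Seltor is earned (B5).
With Zelnor and Fenule, Rhopel is earned (B2).
With Rhopel and Talval, Jorfal is earned (B13).
With Jorfal and Seltor, Qilrax is earned (B1).
With Seltor and Qilrax, Qordor is earned (B3).
Valqil would need Arcnal (B6), but Arcnal is never earned. Brykel would need Xelsel (B7), but Xelsel is never earned.

Qordor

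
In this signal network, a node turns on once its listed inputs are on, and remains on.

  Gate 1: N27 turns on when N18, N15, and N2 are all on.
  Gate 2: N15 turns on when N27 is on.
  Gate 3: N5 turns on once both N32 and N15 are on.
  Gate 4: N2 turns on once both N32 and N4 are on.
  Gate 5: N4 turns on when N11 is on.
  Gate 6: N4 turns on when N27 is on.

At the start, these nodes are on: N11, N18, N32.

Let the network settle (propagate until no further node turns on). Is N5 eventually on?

N5 would need N32 and N15 (Gate 3), but N15 never turns on.

No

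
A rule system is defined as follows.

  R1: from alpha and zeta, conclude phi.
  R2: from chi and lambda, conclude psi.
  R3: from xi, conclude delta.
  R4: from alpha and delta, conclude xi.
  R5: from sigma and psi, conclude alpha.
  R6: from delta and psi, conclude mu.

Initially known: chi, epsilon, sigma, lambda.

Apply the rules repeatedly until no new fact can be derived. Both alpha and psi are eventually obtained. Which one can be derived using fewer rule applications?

psi

psi: chi and lambda hold, so psi follows (R2). [1 rule application]
alpha: chi and lambda hold, so psi follows (R2). From sigma and psi, R5 gives alpha. [2 rule applications]
psi needs fewer.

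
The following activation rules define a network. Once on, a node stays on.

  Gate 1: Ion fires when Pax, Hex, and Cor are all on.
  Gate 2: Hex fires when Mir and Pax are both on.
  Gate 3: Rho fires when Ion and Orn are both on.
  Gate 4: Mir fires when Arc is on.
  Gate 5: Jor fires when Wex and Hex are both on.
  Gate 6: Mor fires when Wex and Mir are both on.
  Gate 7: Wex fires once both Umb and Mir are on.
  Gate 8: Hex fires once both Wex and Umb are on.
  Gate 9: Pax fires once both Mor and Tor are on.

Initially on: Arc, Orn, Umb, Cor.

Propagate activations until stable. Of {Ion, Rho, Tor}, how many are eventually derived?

Ion would need Pax, Hex, and Cor (Gate 1), but Pax never turns on.
Rho would need Ion and Orn (Gate 3), but Ion never turns on.
No rule produces Tor, and it is not given.
None of the 3 are reached.

0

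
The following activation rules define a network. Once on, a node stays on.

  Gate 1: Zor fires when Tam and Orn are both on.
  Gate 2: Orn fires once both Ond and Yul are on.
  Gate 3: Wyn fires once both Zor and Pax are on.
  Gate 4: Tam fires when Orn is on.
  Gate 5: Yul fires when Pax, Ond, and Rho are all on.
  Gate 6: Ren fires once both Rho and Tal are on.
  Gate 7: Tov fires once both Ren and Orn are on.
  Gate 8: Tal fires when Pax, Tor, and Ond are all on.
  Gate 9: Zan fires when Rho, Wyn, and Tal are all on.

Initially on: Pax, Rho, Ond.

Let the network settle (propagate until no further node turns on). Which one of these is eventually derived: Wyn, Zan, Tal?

Wyn

Pax, Ond, and Rho are on, so Yul fires (Gate 5).
Gate 2: Ond and Yul on → Orn on.
Gate 4: Orn on → Tam on.
Tam and Orn are on, so Zor fires (Gate 1).
Gate 3: Zor and Pax on → Wyn on.
Zan would need Rho, Wyn, and Tal (Gate 9), but Tal never turns on. Tal would need Pax, Tor, and Ond (Gate 8), but Tor never turns on.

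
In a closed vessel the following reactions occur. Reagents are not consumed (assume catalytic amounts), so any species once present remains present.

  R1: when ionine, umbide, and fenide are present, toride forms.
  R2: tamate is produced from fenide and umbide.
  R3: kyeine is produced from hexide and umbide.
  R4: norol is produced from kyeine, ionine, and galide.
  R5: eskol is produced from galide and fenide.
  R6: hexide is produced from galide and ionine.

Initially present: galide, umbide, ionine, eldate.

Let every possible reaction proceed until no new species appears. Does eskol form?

eskol would need galide and fenide (R5), but fenide never forms.

No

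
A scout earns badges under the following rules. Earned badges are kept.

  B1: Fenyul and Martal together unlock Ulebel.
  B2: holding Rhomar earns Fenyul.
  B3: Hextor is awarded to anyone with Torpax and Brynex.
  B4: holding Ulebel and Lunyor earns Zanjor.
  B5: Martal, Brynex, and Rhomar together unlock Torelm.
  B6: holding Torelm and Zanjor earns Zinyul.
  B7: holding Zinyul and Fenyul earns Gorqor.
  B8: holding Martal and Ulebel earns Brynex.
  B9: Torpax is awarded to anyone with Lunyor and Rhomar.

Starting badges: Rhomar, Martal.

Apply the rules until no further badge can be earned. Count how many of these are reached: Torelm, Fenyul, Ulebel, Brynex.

4

With Rhomar, Fenyul is earned (B2).
With Fenyul and Martal, Ulebel is earned (B1).
With Martal and Ulebel, Brynex is earned (B8).
With Martal, Brynex, and Rhomar, Torelm is earned (B5).
Torelm: reached.
Fenyul: reached.
Ulebel: reached.
Brynex: reached.
All 4 are reached.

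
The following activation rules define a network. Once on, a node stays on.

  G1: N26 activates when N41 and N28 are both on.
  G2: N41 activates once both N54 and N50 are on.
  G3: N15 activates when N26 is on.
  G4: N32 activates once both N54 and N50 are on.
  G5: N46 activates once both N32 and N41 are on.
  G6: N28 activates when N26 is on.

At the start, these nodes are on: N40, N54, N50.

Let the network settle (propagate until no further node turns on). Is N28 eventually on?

No

N28 would need N26 (G6), but N26 never turns on.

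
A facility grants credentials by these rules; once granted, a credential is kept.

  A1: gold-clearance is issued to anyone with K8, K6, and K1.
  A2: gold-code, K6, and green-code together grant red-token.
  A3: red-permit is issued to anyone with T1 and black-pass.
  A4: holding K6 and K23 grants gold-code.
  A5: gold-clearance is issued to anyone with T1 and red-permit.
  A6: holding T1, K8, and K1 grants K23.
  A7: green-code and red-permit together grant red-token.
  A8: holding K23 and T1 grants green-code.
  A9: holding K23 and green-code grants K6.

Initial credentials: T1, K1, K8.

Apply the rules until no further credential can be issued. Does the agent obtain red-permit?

red-permit would need T1 and black-pass (A3), but black-pass is never granted.

No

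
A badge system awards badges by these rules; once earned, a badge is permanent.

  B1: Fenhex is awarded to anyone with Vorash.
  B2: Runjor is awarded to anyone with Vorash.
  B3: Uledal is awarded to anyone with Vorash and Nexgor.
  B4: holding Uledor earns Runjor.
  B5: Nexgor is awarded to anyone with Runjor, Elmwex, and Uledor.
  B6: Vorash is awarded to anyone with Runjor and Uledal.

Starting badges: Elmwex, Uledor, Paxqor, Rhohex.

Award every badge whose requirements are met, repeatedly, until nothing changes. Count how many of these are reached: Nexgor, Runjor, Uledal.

2

With Uledor, Runjor is earned (B4).
With Runjor, Elmwex, and Uledor, Nexgor is earned (B5).
Nexgor: reached.
Runjor: reached.
Uledal would need Vorash and Nexgor (B3), but Vorash is never earned.
Reached: Nexgor and Runjor — 2 of the 3.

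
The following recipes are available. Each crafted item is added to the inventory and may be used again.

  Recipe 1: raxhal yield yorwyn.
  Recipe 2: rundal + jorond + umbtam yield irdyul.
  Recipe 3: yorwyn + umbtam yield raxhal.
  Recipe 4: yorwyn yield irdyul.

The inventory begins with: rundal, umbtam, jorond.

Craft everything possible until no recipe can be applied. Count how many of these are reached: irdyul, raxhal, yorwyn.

Using Recipe 2, rundal, jorond, and umbtam make irdyul.
irdyul: reached.
raxhal would need yorwyn and umbtam (Recipe 3), but yorwyn is never obtained.
yorwyn would need raxhal (Recipe 1), but raxhal is never obtained.
Reached: irdyul — 1 of the 3.

1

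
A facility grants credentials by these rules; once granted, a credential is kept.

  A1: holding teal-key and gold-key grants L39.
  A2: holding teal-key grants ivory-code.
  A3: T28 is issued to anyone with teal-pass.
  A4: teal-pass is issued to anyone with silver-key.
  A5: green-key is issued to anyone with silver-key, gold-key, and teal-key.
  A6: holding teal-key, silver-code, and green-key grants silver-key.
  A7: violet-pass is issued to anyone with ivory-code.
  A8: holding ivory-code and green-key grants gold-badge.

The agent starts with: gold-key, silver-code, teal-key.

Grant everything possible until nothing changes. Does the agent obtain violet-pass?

Holding teal-key grants ivory-code (A2).
Holding ivory-code grants violet-pass (A7).

Yes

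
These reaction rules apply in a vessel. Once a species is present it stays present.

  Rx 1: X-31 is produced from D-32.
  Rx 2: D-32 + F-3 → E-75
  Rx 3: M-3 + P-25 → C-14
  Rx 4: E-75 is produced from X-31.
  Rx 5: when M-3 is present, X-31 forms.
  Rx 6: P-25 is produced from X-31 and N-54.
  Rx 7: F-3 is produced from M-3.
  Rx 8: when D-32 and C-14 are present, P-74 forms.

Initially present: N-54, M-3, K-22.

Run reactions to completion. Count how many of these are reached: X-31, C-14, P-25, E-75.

4

M-3 present → X-31 forms (Rx 5).
X-31 and N-54 present → P-25 forms (Rx 6).
X-31 present → E-75 forms (Rx 4).
M-3 and P-25 present → C-14 forms (Rx 3).
X-31: reached.
C-14: reached.
P-25: reached.
E-75: reached.
All 4 are reached.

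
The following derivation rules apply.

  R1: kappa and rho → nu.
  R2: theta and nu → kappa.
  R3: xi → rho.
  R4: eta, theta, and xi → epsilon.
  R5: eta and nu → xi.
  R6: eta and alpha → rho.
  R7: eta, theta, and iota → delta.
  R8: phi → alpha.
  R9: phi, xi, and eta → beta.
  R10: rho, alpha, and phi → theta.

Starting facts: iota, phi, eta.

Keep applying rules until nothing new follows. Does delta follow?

phi holds, so alpha follows (R8).
From eta and alpha, R6 gives rho.
rho, alpha, and phi hold, so theta follows (R10).
From eta, theta, and iota, R7 gives delta.

Yes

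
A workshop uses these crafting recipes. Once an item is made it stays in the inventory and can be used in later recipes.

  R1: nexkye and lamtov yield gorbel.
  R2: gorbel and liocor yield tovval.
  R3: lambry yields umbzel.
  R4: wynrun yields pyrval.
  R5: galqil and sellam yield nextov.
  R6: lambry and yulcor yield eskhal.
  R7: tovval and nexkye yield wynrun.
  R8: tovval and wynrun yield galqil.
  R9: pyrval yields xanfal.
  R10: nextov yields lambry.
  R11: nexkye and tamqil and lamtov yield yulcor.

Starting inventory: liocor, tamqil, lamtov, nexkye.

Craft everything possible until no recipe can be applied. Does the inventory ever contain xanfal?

Using R1, nexkye and lamtov make gorbel.
Using R2, gorbel and liocor make tovval.
tovval and nexkye → wynrun (R7).
wynrun → pyrval (R4).
Using R9, pyrval makes xanfal.

Yes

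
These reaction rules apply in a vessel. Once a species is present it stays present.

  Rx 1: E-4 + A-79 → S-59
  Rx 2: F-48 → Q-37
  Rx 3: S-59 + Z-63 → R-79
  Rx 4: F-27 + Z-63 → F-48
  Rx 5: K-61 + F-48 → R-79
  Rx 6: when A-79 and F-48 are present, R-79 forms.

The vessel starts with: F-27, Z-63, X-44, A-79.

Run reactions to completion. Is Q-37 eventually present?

Yes

F-27 and Z-63 present → F-48 forms (Rx 4).
F-48 present → Q-37 forms (Rx 2).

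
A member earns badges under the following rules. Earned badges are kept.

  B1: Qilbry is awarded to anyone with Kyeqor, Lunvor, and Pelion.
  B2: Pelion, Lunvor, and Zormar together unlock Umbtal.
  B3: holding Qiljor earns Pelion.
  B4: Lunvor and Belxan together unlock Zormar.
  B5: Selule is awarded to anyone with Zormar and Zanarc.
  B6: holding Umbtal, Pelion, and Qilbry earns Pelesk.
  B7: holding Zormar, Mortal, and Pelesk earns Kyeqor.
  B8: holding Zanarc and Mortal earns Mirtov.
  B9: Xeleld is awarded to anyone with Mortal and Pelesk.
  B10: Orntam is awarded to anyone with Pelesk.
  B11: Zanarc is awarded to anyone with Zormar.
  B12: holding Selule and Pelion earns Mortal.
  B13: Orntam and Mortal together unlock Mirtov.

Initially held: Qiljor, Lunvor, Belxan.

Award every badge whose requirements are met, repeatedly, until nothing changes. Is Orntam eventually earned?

Orntam would need Pelesk (B10), but Pelesk is never earned.

No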